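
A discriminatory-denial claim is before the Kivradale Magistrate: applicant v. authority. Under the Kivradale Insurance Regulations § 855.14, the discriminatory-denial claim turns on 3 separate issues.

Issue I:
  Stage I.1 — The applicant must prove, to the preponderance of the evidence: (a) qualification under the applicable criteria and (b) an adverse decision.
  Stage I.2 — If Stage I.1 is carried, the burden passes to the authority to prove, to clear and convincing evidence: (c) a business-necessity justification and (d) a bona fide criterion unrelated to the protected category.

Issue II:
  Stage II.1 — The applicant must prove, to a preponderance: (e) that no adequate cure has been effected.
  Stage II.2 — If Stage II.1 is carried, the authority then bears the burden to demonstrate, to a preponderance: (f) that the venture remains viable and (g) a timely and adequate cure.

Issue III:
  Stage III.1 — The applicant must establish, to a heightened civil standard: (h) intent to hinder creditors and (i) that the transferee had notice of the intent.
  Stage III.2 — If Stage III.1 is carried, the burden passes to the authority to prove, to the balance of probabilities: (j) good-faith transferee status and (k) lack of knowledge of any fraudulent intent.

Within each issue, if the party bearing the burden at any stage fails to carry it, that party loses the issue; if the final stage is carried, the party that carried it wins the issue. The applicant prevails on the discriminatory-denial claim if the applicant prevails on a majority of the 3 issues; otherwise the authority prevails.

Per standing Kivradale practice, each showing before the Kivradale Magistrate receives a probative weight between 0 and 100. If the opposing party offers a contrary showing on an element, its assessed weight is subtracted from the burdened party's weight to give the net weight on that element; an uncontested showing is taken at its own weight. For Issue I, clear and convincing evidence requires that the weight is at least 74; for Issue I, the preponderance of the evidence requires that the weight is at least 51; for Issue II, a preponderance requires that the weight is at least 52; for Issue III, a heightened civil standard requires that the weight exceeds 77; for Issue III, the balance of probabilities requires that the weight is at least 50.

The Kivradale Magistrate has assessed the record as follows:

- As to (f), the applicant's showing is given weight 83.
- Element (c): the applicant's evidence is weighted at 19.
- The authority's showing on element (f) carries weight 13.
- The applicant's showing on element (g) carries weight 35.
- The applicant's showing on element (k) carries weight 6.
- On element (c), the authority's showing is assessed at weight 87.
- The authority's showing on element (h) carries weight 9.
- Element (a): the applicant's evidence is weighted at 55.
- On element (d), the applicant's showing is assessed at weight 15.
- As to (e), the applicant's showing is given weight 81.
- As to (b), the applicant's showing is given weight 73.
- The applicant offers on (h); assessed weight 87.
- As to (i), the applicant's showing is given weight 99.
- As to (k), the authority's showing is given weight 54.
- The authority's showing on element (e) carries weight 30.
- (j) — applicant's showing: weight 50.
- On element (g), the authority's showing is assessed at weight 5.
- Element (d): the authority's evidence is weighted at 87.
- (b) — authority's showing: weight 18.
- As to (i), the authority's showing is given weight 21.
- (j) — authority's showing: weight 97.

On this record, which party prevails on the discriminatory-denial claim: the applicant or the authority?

applicant

— Issue I —
At Stage I.1 the applicant must meet the preponderance of the evidence (weight is at least 51): on (a) the weight is 55, which does reach 51, so (a) meets the standard; on (b) the weight is 73 less the opposing 18 gives net 55, ≥ 51, so (b) meets the standard.
  The applicant carries Stage I.1; the authority now bears the burden.
At Stage I.2 the authority must meet clear and convincing evidence (weight is at least 74): on (c) the weight is 87 less the opposing 19 gives net 68, which does not reach 74, so (c) does not meet the standard; on (d) the weight is 87 less the opposing 15 gives net 72, which does not reach 74, so (d) does not meet the standard.
  The authority does not carry Stage I.2.
The analysis ends at Stage I.2; the applicant prevails on this issue.
— Issue II —
Stage II.1 (applicant, a preponderance, weight is at least 52): (e) net 81−30=51 < 52 — fails.
  Not every element is met, so the applicant fails to carry Stage II.1.
The analysis ends at Stage II.1; the authority prevails on this issue.
— Issue III —
At Stage III.1 the applicant must meet a heightened civil standard (weight exceeds 77): on (h) the weight is 87 less the opposing 9 gives net 78, > 77, so (h) meets the standard; on (i) the weight is 99 less the opposing 21 gives net 78, > 77, so (i) meets the standard.
  The applicant carries Stage III.1; the authority now bears the burden.
At Stage III.2 the authority must meet the balance of probabilities (weight is at least 50): on (j) the weight is 97 less the opposing 50 gives net 47, < 50, so (j) does not meet the standard; on (k) the weight is 54 less the opposing 6 gives net 48, which does not reach 50, so (k) does not meet the standard.
  The authority does not carry Stage III.2.
The analysis ends at Stage III.2; the applicant prevails on this issue.
Per-issue: Issue I → applicant; Issue II → authority; Issue III → applicant. The applicant must prevail on a majority of issues; overall, the applicant prevails.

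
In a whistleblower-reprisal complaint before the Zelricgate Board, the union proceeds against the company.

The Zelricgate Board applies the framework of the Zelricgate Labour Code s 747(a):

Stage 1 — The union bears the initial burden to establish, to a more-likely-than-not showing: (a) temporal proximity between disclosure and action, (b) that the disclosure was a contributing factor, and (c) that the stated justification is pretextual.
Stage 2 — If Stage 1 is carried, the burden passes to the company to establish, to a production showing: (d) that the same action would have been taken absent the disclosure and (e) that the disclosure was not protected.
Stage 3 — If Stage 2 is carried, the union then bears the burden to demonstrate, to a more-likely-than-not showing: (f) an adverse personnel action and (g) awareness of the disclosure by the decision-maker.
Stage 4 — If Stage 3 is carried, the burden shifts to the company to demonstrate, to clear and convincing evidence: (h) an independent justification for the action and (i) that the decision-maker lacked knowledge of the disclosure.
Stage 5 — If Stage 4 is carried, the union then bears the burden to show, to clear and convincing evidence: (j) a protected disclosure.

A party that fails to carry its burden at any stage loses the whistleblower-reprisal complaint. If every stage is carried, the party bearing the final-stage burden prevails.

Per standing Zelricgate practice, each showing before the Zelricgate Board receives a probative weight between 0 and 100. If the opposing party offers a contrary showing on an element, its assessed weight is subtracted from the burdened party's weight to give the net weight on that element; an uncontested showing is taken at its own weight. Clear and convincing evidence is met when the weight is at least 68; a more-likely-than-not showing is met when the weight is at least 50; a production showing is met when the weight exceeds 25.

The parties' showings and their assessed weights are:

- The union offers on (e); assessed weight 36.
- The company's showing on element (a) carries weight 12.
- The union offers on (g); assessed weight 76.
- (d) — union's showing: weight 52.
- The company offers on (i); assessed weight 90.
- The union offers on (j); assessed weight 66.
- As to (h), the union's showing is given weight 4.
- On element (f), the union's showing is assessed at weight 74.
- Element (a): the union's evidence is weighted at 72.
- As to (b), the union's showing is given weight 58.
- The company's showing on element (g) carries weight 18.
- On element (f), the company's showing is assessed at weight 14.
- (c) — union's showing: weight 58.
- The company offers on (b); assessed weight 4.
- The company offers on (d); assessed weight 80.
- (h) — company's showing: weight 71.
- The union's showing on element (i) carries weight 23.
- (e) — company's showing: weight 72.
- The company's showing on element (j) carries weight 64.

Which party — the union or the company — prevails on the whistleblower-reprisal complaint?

Stage 1 — burden on union; standard: a more-likely-than-not showing (weight is at least 50).
    (a): 72 − 12 = 60 ≥ 50 [met]
    (b): 58 − 4 = 54 ≥ 50 [met]
    (c): 58 ≥ 50 [met]
  The union carries Stage 1; the company now bears the burden.
Stage 2 — burden on company; standard: a production showing (weight exceeds 25).
    (d): 80 − 52 = 28 > 25 [met]
    (e): 72 − 36 = 36 > 25 [met]
  All elements met. The burden passes to the union.
Stage 3 — burden on union; standard: a more-likely-than-not showing (weight is at least 50).
    (f): 74 − 14 = 60 ≥ 50 [met]
    (g): 76 − 18 = 58 ≥ 50 [met]
  The union carries Stage 3; the company now bears the burden.
Stage 4 — burden on company; standard: clear and convincing evidence (weight is at least 68).
    (h): 71 − 4 = 67 < 68 [not met]
    (i): 90 − 23 = 67 < 68 [not met]
  The company does not carry Stage 4.
The union prevails.

union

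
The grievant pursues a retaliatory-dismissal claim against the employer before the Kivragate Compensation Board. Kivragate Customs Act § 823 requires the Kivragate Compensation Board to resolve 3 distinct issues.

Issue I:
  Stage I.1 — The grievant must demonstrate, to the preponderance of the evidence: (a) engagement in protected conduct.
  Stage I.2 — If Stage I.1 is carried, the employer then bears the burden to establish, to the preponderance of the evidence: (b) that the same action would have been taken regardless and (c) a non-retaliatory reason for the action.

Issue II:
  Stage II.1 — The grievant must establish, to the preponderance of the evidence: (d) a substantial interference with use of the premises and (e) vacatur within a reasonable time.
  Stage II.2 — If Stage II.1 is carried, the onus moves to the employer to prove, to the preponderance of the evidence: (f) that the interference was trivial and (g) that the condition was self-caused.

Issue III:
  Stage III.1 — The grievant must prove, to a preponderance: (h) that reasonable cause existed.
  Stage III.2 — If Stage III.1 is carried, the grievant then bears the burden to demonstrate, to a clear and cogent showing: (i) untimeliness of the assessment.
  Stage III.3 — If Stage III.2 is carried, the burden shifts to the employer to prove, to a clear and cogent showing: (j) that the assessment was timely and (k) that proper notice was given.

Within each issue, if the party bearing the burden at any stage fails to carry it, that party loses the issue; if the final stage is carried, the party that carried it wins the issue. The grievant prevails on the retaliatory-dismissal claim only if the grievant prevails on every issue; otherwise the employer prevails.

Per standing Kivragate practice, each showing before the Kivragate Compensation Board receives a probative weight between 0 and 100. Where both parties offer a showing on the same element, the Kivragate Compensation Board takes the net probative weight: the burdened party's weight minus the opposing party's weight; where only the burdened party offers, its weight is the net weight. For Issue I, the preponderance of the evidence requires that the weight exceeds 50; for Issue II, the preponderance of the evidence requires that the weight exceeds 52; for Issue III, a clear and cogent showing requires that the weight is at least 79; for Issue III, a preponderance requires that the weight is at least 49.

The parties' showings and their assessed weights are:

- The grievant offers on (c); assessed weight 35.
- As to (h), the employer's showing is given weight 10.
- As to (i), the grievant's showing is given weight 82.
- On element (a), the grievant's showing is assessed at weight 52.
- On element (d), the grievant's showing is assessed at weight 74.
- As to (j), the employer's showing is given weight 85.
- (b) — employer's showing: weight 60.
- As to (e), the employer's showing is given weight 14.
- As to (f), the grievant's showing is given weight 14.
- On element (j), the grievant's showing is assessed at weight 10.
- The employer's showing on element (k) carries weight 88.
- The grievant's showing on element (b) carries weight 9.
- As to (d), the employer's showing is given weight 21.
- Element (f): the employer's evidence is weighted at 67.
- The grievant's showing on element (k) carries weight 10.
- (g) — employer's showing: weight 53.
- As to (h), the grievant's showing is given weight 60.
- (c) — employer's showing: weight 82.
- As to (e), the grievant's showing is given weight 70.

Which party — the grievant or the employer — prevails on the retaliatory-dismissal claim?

— Issue I —
Stage I.1 (grievant, the preponderance of the evidence, weight exceeds 50): (a) 52 > 50 — meets.
  Stage I.1 is satisfied; the onus moves to the employer.
Stage I.2 (employer, the preponderance of the evidence, weight exceeds 50): (b) net 60−9=51 > 50 — meets; (c) net 82−35=47 ≤ 50 — fails.
  Not every element is met, so the employer fails to carry Stage I.2.
The grievant prevails on this issue.
— Issue II —
Stage II.1 (grievant, the preponderance of the evidence, weight exceeds 52): (d) net 74−21=53 > 52 — meets; (e) net 70−14=56 > 52 — meets.
  Stage II.1 carried; the burden shifts to the employer.
Stage II.2 (employer, the preponderance of the evidence, weight exceeds 52): (f) net 67−14=53 > 52 — meets; (g) 53 > 52 — meets.
  All elements met at the final stage.
All stages carried — the employer prevails on this issue.
— Issue III —
At Stage III.1 the grievant must meet a preponderance (weight is at least 49): on (h) the weight is 60 less the opposing 10 gives net 50, ≥ 49, so (h) meets the standard.
  Stage III.1 carried; the burden remains with the grievant.
At Stage III.2 the grievant must meet a clear and cogent showing (weight is at least 79): on (i) the weight is 82, which does reach 79, so (i) meets the standard.
  The grievant carries Stage III.2; the employer now bears the burden.
At Stage III.3 the employer must meet a clear and cogent showing (weight is at least 79): on (j) the weight is 85 less the opposing 10 gives net 75, < 79, so (j) does not meet the standard; on (k) the weight is 88 less the opposing 10 gives net 78, which does not reach 79, so (k) does not meet the standard.
  Stage III.3 not carried; the employer fails its burden.
So the grievant prevails on this issue.
Per-issue: Issue I → grievant; Issue II → employer; Issue III → grievant. The grievant must prevail on every issue; overall, the employer prevails.

employer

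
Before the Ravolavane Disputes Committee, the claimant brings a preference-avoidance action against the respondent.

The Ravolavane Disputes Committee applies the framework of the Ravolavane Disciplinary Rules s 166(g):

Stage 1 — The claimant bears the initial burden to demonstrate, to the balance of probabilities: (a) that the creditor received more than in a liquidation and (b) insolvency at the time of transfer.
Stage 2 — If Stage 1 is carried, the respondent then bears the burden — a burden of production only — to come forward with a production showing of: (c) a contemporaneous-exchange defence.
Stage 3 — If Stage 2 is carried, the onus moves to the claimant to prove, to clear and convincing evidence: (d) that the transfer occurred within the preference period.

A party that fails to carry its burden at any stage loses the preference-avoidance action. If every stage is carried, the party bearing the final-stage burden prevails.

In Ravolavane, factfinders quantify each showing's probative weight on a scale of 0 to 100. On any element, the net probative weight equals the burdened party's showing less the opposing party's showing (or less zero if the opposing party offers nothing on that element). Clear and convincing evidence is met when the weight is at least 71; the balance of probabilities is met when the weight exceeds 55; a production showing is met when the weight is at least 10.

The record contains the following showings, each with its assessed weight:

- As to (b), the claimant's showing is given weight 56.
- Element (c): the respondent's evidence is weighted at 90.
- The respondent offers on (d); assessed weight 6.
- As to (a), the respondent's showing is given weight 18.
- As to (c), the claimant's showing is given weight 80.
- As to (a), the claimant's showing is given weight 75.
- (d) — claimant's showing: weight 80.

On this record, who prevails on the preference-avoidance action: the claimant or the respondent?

Stage 1 (claimant, the balance of probabilities, weight exceeds 55): (a) net 75−18=57 > 55 — meets; (b) 56 > 55 — meets.
  Stage 1 carried; the burden shifts to the respondent.
Stage 2 (respondent, a production showing, weight is at least 10): (c) net 90−80=10 ≥ 10 — meets.
  Stage 2 is satisfied; the onus moves to the claimant.
Stage 3 (claimant, clear and convincing evidence, weight is at least 71): (d) net 80−6=74 ≥ 71 — meets.
  The claimant carries the last stage.
Every stage carried; the claimant prevails.

claimant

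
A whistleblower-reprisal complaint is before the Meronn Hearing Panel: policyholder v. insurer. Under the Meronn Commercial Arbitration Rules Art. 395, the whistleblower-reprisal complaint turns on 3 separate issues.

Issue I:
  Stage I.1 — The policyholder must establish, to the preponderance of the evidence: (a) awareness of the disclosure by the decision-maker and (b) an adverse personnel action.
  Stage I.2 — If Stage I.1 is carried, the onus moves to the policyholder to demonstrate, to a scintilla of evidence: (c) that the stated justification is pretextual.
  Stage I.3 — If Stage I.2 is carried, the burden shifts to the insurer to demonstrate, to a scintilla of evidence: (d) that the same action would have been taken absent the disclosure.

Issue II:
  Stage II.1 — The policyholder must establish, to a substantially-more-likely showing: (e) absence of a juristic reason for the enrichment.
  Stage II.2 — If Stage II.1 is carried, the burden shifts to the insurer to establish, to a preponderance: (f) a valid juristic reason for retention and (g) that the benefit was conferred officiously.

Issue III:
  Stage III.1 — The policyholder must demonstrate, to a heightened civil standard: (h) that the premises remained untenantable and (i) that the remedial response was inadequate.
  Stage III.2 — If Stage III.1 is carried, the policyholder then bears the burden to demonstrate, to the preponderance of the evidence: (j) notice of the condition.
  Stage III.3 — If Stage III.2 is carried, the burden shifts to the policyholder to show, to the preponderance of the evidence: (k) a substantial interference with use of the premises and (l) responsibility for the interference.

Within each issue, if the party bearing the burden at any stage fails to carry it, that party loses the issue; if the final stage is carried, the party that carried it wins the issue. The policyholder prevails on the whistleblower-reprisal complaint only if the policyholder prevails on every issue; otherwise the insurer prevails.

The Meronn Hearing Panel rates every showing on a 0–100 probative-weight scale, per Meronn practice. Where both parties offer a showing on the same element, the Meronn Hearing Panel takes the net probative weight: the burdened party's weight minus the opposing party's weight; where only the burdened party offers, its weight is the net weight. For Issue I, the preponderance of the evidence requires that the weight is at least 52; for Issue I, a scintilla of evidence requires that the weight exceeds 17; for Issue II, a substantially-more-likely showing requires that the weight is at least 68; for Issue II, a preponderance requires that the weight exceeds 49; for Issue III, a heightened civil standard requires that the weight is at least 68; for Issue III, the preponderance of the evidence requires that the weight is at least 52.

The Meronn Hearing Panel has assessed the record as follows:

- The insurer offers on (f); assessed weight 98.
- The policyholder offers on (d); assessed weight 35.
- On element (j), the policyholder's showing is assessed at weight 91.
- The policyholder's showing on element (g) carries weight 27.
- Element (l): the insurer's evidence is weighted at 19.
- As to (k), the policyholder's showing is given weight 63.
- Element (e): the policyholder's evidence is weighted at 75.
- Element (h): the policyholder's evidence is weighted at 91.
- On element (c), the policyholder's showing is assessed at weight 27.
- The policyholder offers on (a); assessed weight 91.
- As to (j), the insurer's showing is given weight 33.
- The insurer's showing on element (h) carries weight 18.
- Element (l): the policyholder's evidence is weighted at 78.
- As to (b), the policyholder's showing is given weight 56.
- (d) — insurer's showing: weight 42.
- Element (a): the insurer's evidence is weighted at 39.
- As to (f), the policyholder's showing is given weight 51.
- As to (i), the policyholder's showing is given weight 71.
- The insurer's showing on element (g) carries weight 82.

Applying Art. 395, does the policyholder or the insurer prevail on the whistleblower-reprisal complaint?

policyholder

— Issue I —
At Stage I.1 the policyholder must meet the preponderance of the evidence (weight is at least 52): on (a) the weight is 91 less the opposing 39 gives net 52, which does reach 52, so (a) meets the standard; on (b) the weight is 56, which does reach 52, so (b) meets the standard.
  Stage I.1 is satisfied; the policyholder continues to bear the burden.
At Stage I.2 the policyholder must meet a scintilla of evidence (weight exceeds 17): on (c) the weight is 27, which does exceed 17, so (c) meets the standard.
  All elements met. The burden passes to the insurer.
At Stage I.3 the insurer must meet a scintilla of evidence (weight exceeds 17): on (d) the weight is 42 less the opposing 35 gives net 7, ≤ 17, so (d) does not meet the standard.
  The insurer does not carry Stage I.3.
The policyholder prevails on this issue.
— Issue II —
At Stage II.1 the policyholder must meet a substantially-more-likely showing (weight is at least 68): on (e) the weight is 75, ≥ 68, so (e) meets the standard.
  Stage II.1 carried; the burden shifts to the insurer.
At Stage II.2 the insurer must meet a preponderance (weight exceeds 49): on (f) the weight is 98 less the opposing 51 gives net 47, which does not exceed 49, so (f) does not meet the standard; on (g) the weight is 82 less the opposing 27 gives net 55, > 49, so (g) meets the standard.
  Stage II.2 not carried; the insurer fails its burden.
So the policyholder prevails on this issue.
— Issue III —
Stage III.1 (policyholder, a heightened civil standard, weight is at least 68): (h) net 91−18=73 ≥ 68 — meets; (i) 71 ≥ 68 — meets.
  Stage III.1 is satisfied; the policyholder continues to bear the burden.
Stage III.2 (policyholder, the preponderance of the evidence, weight is at least 52): (j) net 91−33=58 ≥ 52 — meets.
  Stage III.2 carried; the burden remains with the policyholder.
Stage III.3 (policyholder, the preponderance of the evidence, weight is at least 52): (k) 63 ≥ 52 — meets; (l) net 78−19=59 ≥ 52 — meets.
  The policyholder carries the last stage.
Every stage carried; the policyholder prevails on this issue.
Per-issue: Issue I → policyholder; Issue II → policyholder; Issue III → policyholder. The policyholder must prevail on every issue; overall, the policyholder prevails.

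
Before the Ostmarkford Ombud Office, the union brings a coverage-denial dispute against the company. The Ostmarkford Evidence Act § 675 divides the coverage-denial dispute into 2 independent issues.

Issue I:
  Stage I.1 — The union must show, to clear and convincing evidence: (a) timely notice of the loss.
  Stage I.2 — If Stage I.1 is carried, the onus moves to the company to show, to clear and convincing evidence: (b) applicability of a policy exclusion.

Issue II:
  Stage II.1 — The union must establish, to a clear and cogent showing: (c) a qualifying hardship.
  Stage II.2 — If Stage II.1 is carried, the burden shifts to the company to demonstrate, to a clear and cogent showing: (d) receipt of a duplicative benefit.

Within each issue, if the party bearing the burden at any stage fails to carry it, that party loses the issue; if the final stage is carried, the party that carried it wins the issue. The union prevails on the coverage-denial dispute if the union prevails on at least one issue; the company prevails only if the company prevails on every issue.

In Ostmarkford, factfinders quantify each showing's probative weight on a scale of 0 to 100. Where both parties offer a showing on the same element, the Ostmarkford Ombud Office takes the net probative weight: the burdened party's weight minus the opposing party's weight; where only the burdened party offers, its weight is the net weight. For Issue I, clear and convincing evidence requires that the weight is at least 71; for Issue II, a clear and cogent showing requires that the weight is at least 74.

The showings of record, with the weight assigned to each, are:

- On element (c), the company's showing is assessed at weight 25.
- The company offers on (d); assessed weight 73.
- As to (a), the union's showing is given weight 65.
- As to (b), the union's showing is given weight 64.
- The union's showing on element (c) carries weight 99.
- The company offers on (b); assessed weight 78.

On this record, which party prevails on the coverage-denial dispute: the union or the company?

— Issue I —
Stage I.1 (union, clear and convincing evidence, weight is at least 71): (a) 65 < 71 — fails.
  Stage I.1 not carried; the union fails its burden.
The company prevails on this issue.
— Issue II —
Stage II.1 (union, a clear and cogent showing, weight is at least 74): (c) net 99−25=74 ≥ 74 — meets.
  Stage II.1 carried; the burden shifts to the company.
Stage II.2 (company, a clear and cogent showing, weight is at least 74): (d) 73 < 74 — fails.
  The company does not carry Stage II.2.
The union prevails on this issue.
Per-issue: Issue I → company; Issue II → union. The union must prevail on at least one issue; overall, the union prevails.

union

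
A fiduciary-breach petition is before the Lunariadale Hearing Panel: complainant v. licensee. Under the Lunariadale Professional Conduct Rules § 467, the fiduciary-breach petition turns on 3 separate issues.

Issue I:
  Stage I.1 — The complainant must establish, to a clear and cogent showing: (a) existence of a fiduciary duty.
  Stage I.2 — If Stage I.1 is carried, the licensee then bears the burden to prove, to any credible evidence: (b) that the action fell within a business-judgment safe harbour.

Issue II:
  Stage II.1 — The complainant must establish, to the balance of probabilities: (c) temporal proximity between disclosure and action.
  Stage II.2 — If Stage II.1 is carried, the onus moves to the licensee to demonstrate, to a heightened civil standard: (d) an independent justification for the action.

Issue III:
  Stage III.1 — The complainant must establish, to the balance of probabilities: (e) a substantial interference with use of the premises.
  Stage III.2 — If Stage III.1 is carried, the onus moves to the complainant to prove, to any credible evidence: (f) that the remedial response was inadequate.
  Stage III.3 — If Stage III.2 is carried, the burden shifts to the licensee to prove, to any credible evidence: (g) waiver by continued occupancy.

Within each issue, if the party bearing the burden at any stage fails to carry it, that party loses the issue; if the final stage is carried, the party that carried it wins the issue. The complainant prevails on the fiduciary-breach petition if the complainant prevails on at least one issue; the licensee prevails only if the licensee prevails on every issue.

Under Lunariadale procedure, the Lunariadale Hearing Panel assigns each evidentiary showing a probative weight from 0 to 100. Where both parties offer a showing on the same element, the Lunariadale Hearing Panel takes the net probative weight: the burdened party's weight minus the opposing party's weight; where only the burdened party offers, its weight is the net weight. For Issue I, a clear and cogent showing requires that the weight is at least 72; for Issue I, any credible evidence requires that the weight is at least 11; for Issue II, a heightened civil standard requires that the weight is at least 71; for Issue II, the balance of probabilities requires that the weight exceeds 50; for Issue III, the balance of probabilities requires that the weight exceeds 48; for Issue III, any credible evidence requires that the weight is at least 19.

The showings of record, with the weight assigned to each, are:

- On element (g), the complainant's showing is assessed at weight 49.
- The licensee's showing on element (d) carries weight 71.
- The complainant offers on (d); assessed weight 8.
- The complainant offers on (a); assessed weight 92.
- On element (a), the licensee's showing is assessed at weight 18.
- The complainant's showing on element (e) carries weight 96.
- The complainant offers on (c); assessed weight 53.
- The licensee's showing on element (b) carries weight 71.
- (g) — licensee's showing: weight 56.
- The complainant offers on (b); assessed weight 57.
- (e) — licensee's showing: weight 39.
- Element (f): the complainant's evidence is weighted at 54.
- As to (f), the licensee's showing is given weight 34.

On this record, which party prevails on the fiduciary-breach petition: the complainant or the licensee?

complainant

— Issue I —
Stage I.1 (complainant, a clear and cogent showing, weight is at least 72): (a) net 92−18=74 ≥ 72 — meets.
  Stage I.1 is satisfied; the onus moves to the licensee.
Stage I.2 (licensee, any credible evidence, weight is at least 11): (b) net 71−57=14 ≥ 11 — meets.
  All elements met at the final stage.
With every stage satisfied, the licensee prevails on this issue.
— Issue II —
At Stage II.1 the complainant must meet the balance of probabilities (weight exceeds 50): on (c) the weight is 53, > 50, so (c) meets the standard.
  Stage II.1 is satisfied; the onus moves to the licensee.
At Stage II.2 the licensee must meet a heightened civil standard (weight is at least 71): on (d) the weight is 71 less the opposing 8 gives net 63, < 71, so (d) does not meet the standard.
  Stage II.2 not carried; the licensee fails its burden.
The complainant prevails on this issue.
— Issue III —
Stage III.1 — burden on complainant; standard: the balance of probabilities (weight exceeds 48).
    (e): 96 − 39 = 57 > 48 [met]
  All elements met. The complainant retains the burden for Stage III.2.
Stage III.2 — burden on complainant; standard: any credible evidence (weight is at least 19).
    (f): 54 − 34 = 20 ≥ 19 [met]
  Stage III.2 carried; the burden shifts to the licensee.
Stage III.3 — burden on licensee; standard: any credible evidence (weight is at least 19).
    (g): 56 − 49 = 7 < 19 [not met]
  The licensee does not carry Stage III.3.
The complainant prevails on this issue.
Per-issue: Issue I → licensee; Issue II → complainant; Issue III → complainant. The complainant must prevail on at least one issue; overall, the complainant prevails.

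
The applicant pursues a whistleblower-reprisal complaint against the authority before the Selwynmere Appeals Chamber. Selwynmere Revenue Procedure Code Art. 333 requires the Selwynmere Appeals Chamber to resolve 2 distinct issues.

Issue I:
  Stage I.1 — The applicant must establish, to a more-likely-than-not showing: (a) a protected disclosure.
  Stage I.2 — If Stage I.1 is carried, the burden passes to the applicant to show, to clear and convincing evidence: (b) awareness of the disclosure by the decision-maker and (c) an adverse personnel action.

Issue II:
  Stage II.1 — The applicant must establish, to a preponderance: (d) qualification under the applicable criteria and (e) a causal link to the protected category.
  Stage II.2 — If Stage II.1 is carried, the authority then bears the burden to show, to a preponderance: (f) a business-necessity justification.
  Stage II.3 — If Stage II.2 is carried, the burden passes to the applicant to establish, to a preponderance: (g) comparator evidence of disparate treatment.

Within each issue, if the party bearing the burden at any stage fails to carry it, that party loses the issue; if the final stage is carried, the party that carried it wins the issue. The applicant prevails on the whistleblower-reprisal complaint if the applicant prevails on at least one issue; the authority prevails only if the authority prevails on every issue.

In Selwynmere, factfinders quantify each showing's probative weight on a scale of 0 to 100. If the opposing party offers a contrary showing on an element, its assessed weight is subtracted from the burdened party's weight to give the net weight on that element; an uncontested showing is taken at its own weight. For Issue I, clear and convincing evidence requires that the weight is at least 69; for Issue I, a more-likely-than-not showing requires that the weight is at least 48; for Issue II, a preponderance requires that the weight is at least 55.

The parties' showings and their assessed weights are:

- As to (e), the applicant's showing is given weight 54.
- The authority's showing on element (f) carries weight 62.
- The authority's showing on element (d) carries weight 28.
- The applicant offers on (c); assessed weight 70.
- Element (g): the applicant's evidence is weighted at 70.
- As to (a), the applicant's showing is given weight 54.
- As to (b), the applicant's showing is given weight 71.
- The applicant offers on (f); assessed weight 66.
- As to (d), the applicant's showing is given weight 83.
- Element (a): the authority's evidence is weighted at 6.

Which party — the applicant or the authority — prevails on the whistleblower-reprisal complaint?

applicant

— Issue I —
Stage I.1 (applicant, a more-likely-than-not showing, weight is at least 48): (a) net 54−6=48 ≥ 48 — meets.
  Stage I.1 is satisfied; the applicant continues to bear the burden.
Stage I.2 (applicant, clear and convincing evidence, weight is at least 69): (b) 71 ≥ 69 — meets; (c) 70 ≥ 69 — meets.
  The applicant carries the last stage.
All stages carried — the applicant prevails on this issue.
— Issue II —
At Stage II.1 the applicant must meet a preponderance (weight is at least 55): on (d) the weight is 83 less the opposing 28 gives net 55, ≥ 55, so (d) meets the standard; on (e) the weight is 54, which does not reach 55, so (e) does not meet the standard.
  The applicant does not carry Stage II.1.
The analysis ends at Stage II.1; the authority prevails on this issue.
Per-issue: Issue I → applicant; Issue II → authority. The applicant must prevail on at least one issue; overall, the applicant prevails.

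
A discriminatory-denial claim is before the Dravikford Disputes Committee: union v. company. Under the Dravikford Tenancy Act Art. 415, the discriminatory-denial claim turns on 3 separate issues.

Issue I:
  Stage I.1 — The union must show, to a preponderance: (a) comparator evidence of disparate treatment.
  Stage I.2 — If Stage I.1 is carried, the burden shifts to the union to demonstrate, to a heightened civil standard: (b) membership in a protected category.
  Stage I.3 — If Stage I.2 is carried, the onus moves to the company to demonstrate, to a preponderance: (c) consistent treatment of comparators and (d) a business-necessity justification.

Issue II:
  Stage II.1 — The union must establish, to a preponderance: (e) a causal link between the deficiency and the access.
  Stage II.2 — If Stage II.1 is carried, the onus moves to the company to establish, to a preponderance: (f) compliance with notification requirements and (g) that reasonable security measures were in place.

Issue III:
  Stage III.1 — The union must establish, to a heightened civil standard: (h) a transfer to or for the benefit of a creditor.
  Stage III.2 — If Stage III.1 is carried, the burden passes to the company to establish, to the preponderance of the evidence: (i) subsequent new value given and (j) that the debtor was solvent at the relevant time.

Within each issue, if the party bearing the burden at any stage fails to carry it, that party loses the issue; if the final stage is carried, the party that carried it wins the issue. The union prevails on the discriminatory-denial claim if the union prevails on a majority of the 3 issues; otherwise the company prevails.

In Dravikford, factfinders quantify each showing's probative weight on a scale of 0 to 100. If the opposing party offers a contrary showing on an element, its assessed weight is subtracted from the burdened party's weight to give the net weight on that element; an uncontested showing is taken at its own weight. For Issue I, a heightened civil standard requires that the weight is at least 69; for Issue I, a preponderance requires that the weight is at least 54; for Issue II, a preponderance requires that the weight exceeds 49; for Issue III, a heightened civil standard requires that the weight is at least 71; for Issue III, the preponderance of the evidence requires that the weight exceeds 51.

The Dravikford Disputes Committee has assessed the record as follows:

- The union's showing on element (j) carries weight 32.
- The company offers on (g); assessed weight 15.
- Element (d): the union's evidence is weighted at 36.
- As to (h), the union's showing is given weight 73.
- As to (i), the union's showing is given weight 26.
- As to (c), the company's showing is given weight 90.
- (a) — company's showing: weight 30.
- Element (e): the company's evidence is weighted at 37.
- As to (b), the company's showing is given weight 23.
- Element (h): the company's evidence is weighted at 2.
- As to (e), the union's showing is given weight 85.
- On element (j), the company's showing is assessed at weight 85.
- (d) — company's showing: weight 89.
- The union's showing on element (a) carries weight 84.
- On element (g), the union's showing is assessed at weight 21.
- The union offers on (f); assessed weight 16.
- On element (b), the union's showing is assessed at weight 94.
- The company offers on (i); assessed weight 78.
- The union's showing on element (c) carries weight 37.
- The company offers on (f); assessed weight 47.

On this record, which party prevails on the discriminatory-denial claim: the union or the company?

company

— Issue I —
Stage I.1 — burden on union; standard: a preponderance (weight is at least 54).
    (a): 84 − 30 = 54 ≥ 54 [met]
  Stage I.1 is satisfied; the union continues to bear the burden.
Stage I.2 — burden on union; standard: a heightened civil standard (weight is at least 69).
    (b): 94 − 23 = 71 ≥ 69 [met]
  Stage I.2 carried; the burden shifts to the company.
Stage I.3 — burden on company; standard: a preponderance (weight is at least 54).
    (c): 90 − 37 = 53 < 54 [not met]
    (d): 89 − 36 = 53 < 54 [not met]
  Not every element is met, so the company fails to carry Stage I.3.
The union prevails on this issue.
— Issue II —
Stage II.1 — burden on union; standard: a preponderance (weight exceeds 49).
    (e): 85 − 37 = 48 ≤ 49 [not met]
  The union does not carry Stage II.1.
The analysis ends at Stage II.1; the company prevails on this issue.
— Issue III —
Stage III.1 (union, a heightened civil standard, weight is at least 71): (h) net 73−2=71 ≥ 71 — meets.
  The union carries Stage III.1; the company now bears the burden.
Stage III.2 (company, the preponderance of the evidence, weight exceeds 51): (i) net 78−26=52 > 51 — meets; (j) net 85−32=53 > 51 — meets.
  The company carries the last stage.
All stages carried — the company prevails on this issue.
Per-issue: Issue I → union; Issue II → company; Issue III → company. The union must prevail on a majority of issues; overall, the company prevails.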